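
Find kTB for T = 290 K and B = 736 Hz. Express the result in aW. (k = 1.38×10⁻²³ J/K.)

P_n = kTB = 1.38×10⁻²³ × 290 × 7.36×10² = 2.95×10⁻¹⁸ W = 2.95 aW

2.95 aW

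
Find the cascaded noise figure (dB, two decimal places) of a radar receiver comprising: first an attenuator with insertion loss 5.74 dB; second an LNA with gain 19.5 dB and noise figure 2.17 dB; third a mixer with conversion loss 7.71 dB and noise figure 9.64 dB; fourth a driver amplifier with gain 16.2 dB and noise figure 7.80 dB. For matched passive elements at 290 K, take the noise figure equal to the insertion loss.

Convert to linear (a loss of L dB is a gain of −L dB): F_i = 10^(NF_i/10), G_i = 10^(G_i,dB/10)
  Stage 1: F_1 = 10^(5.74/10) = 3.750, G_1 = 10^(−5.74/10) = 0.2667
  Stage 2: F_2 = 10^(2.17/10) = 1.648, G_2 = 10^(19.5/10) = 89.13
  Stage 3: F_3 = 10^(9.64/10) = 9.204, G_3 = 10^(−7.71/10) = 0.1694
  Stage 4: F_4 = 10^(7.80/10) = 6.026, G_4 = 10^(16.2/10) = 41.69
Friis cascade:
  F = 3.750 + (1.648 − 1)/0.2667 + (9.204 − 1)/23.77 + (6.026 − 1)/4.027 = 7.773
NF = 10 log₁₀(7.773) = 8.91 dB

8.91 dB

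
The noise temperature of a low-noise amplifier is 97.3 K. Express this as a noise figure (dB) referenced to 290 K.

F = 1 + T_e/T₀ = 1 + 97.3/290 = 1.33552
NF = 10 log₁₀(1.33552) = 1.26 dB

1.26 dB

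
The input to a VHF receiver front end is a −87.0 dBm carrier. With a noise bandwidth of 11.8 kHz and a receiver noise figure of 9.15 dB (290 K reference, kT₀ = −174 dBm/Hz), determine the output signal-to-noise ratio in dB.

Noise floor: N = −174 + 10 log₁₀(B) + NF
10 log₁₀(1.18×10⁴) = 40.72 dB
N = −174 + 40.72 + 9.15 = −124.13 dBm
SNR = P_sig − N = −87.0 − (−124.13) = 37.13 dB → 37.1 dB

37.1 dB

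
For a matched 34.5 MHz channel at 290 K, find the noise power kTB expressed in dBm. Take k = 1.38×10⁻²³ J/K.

P_n = kTB = 1.38×10⁻²³ × 290 × 3.45×10⁷ = 1.38×10⁻¹³ W
In dBm: 10 log₁₀(1.38×10⁻¹³ / 10⁻³) = −98.6 dBm

−98.6 dBm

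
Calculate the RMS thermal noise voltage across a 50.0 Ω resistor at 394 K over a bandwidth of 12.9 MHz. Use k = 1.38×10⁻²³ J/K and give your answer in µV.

3.75 µV

V_n = √(4kTRB)
4kTRB = 4 × 1.38×10⁻²³ × 394 × 5.00×10¹ × 1.29×10⁷ = 1.40×10⁻¹¹ V²
V_n = √(1.40×10⁻¹¹) = 3.75×10⁻⁶ V = 3.75 µV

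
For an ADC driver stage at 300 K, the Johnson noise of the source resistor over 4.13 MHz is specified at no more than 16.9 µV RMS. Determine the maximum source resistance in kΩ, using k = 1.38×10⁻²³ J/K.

4.18 kΩ

Johnson–Nyquist: V_n = √(4kTRB) ⇒ R = V_n² / (4kTB)
4kTB = 4 × 1.38×10⁻²³ × 300 × 4.13×10⁶ = 6.84×10⁻¹⁴
R = (1.69×10⁻⁵)² / 6.84×10⁻¹⁴ = 4.18×10³ Ω = 4.18 kΩ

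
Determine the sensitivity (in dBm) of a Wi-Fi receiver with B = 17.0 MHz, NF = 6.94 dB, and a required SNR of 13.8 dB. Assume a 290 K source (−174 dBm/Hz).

Sensitivity = −174 + 10 log₁₀(B) + NF + SNR_min
= −174 + 72.3 + 6.94 + 13.8
= −80.96 dBm → −81.0 dBm

−81.0 dBm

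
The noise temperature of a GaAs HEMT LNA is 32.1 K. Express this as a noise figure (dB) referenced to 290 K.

0.456 dB

F = 1 + T_e/T₀ = 1 + 32.1/290 = 1.11069
NF = 10 log₁₀(1.11069) = 0.456 dB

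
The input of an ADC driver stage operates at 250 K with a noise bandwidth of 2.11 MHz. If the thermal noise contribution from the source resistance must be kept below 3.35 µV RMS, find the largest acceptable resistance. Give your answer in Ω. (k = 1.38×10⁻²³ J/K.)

Johnson–Nyquist: V_n = √(4kTRB) ⇒ R = V_n² / (4kTB)
4kTB = 4 × 1.38×10⁻²³ × 250 × 2.11×10⁶ = 2.91×10⁻¹⁴
R = (3.35×10⁻⁶)² / 2.91×10⁻¹⁴ = 3.85×10² Ω = 385 Ω

385 Ω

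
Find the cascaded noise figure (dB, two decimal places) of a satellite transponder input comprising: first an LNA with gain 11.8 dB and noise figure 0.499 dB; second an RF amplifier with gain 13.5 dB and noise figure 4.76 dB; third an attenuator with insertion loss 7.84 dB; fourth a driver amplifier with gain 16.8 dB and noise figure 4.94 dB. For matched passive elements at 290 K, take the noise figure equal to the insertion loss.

1.16 dB

Convert to linear (a loss of L dB is a gain of −L dB): F_i = 10^(NF_i/10), G_i = 10^(G_i,dB/10)
  Stage 1: F_1 = 10^(0.499/10) = 1.122, G_1 = 10^(11.8/10) = 15.14
  Stage 2: F_2 = 10^(4.76/10) = 2.992, G_2 = 10^(13.5/10) = 22.39
  Stage 3: F_3 = 10^(7.84/10) = 6.081, G_3 = 10^(−7.84/10) = 0.1644
  Stage 4: F_4 = 10^(4.94/10) = 3.119, G_4 = 10^(16.8/10) = 47.86
Friis cascade:
  F = 1.122 + (2.992 − 1)/15.14 + (6.081 − 1)/338.8 + (3.119 − 1)/55.72 = 1.306
NF = 10 log₁₀(1.306) = 1.16 dB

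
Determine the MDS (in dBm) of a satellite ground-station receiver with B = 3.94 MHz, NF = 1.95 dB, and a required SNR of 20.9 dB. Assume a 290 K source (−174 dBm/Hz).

Sensitivity = −174 + 10 log₁₀(B) + NF + SNR_min
= −174 + 65.95 + 1.95 + 20.9
= −85.20 dBm → −85.2 dBm

−85.2 dBm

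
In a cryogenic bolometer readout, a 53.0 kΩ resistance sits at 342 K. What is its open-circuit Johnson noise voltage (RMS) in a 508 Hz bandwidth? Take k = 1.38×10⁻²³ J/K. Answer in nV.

713 nV

V_n = √(4kTRB)
4kTRB = 4 × 1.38×10⁻²³ × 342 × 5.30×10⁴ × 5.08×10² = 5.08×10⁻¹³ V²
V_n = √(5.08×10⁻¹³) = 7.13×10⁻⁷ V = 713 nV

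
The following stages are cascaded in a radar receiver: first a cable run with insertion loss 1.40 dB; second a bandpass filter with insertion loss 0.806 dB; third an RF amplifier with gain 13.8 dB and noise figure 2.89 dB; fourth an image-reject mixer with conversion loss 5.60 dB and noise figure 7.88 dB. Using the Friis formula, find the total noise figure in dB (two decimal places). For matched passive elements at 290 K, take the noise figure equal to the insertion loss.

5.55 dB

Convert to linear (a loss of L dB is a gain of −L dB): F_i = 10^(NF_i/10), G_i = 10^(G_i,dB/10)
  Stage 1: F_1 = 10^(1.40/10) = 1.380, G_1 = 10^(−1.40/10) = 0.7244
  Stage 2: F_2 = 10^(0.806/10) = 1.204, G_2 = 10^(−0.806/10) = 0.8306
  Stage 3: F_3 = 10^(2.89/10) = 1.945, G_3 = 10^(13.8/10) = 23.99
  Stage 4: F_4 = 10^(7.88/10) = 6.138, G_4 = 10^(−5.60/10) = 0.2754
Friis cascade:
  F = 1.380 + (1.204 − 1)/0.7244 + (1.945 − 1)/0.6017 + (6.138 − 1)/14.43 = 3.589
NF = 10 log₁₀(3.589) = 5.55 dB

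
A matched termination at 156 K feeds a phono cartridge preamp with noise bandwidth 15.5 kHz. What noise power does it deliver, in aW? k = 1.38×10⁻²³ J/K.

P_n = kTB = 1.38×10⁻²³ × 156 × 1.55×10⁴ = 3.34×10⁻¹⁷ W = 33.4 aW

33.4 aW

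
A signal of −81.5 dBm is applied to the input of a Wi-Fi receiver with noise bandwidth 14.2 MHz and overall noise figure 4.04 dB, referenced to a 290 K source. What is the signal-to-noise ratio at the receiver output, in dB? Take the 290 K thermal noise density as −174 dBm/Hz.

Noise floor: N = −174 + 10 log₁₀(B) + NF
10 log₁₀(1.42×10⁷) = 71.52 dB
N = −174 + 71.52 + 4.04 = −98.44 dBm
SNR = P_sig − N = −81.5 − (−98.44) = 16.94 dB → 16.9 dB

16.9 dB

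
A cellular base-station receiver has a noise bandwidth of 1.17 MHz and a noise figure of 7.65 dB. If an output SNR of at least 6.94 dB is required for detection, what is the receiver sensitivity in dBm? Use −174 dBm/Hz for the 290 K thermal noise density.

Sensitivity = −174 + 10 log₁₀(B) + NF + SNR_min
= −174 + 60.68 + 7.65 + 6.94
= −98.73 dBm → −98.7 dBm

−98.7 dBm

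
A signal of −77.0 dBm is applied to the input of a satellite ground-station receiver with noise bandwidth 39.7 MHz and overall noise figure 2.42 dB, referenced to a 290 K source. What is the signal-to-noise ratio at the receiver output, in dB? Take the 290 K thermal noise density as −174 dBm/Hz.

18.6 dB

Noise floor: N = −174 + 10 log₁₀(B) + NF
10 log₁₀(3.97×10⁷) = 75.99 dB
N = −174 + 75.99 + 2.42 = −95.59 dBm
SNR = P_sig − N = −77.0 − (−95.59) = 18.59 dB → 18.6 dB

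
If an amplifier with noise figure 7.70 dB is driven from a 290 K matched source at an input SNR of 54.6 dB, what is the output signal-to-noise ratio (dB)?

46.90 dB

By definition F = SNR_in/SNR_out, so in dB: SNR_out = SNR_in − NF
SNR_out = 54.6 − 7.70 = 46.90 dB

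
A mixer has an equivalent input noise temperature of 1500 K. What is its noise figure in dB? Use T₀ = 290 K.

7.90 dB

F = 1 + T_e/T₀ = 1 + 1500/290 = 6.17241
NF = 10 log₁₀(6.17241) = 7.90 dB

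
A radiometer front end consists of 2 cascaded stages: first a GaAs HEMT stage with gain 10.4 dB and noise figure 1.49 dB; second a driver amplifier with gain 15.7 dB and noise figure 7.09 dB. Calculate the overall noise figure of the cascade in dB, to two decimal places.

2.52 dB

Convert to linear (a loss of L dB is a gain of −L dB): F_i = 10^(NF_i/10), G_i = 10^(G_i,dB/10)
  Stage 1: F_1 = 10^(1.49/10) = 1.409, G_1 = 10^(10.4/10) = 10.96
  Stage 2: F_2 = 10^(7.09/10) = 5.117, G_2 = 10^(15.7/10) = 37.15
Friis cascade:
  F = 1.409 + (5.117 − 1)/10.96 = 1.785
NF = 10 log₁₀(1.785) = 2.52 dB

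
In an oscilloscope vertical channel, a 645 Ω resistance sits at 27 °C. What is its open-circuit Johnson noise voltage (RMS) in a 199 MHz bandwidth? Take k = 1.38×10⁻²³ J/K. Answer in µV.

46.1 µV

T = 27 °C + 273.15 = 300.15 K
V_n = √(4kTRB)
4kTRB = 4 × 1.38×10⁻²³ × 300.15 × 6.45×10² × 1.99×10⁸ = 2.13×10⁻⁹ V²
V_n = √(2.13×10⁻⁹) = 4.61×10⁻⁵ V = 46.1 µV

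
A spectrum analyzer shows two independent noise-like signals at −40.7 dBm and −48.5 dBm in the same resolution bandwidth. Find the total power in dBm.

−40.0 dBm

Convert to linear, add, convert back:
P₁ = 8.51×10⁻⁸ W, P₂ = 1.41×10⁻⁸ W
P_tot = 9.92×10⁻⁸ W → 10 log₁₀(P_tot / 10⁻³) = −40.0 dBm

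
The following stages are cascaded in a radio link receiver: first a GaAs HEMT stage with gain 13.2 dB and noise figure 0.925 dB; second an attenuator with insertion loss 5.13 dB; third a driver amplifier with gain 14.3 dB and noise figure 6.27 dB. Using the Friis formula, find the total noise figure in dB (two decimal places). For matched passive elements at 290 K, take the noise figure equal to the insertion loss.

Convert to linear (a loss of L dB is a gain of −L dB): F_i = 10^(NF_i/10), G_i = 10^(G_i,dB/10)
  Stage 1: F_1 = 10^(0.925/10) = 1.237, G_1 = 10^(13.2/10) = 20.89
  Stage 2: F_2 = 10^(5.13/10) = 3.258, G_2 = 10^(−5.13/10) = 0.3069
  Stage 3: F_3 = 10^(6.27/10) = 4.236, G_3 = 10^(14.3/10) = 26.92
Friis cascade:
  F = 1.237 + (3.258 − 1)/20.89 + (4.236 − 1)/6.412 = 1.850
NF = 10 log₁₀(1.850) = 2.67 dB

2.67 dB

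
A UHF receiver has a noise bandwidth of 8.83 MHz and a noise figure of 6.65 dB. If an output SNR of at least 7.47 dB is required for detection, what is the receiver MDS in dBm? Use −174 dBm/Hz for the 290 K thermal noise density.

−90.4 dBm

Sensitivity = −174 + 10 log₁₀(B) + NF + SNR_min
= −174 + 69.46 + 6.65 + 7.47
= −90.42 dBm → −90.4 dBm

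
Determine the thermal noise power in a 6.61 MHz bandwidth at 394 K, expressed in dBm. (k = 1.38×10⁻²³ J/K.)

P_n = kTB = 1.38×10⁻²³ × 394 × 6.61×10⁶ = 3.59×10⁻¹⁴ W
In dBm: 10 log₁₀(3.59×10⁻¹⁴ / 10⁻³) = −104.4 dBm

−104.4 dBm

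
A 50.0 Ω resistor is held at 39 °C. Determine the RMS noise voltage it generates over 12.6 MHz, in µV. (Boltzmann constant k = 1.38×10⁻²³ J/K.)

3.29 µV

T = 39 °C + 273.15 = 312.15 K
V_n = √(4kTRB)
4kTRB = 4 × 1.38×10⁻²³ × 312.15 × 5.00×10¹ × 1.26×10⁷ = 1.09×10⁻¹¹ V²
V_n = √(1.09×10⁻¹¹) = 3.29×10⁻⁶ V = 3.29 µV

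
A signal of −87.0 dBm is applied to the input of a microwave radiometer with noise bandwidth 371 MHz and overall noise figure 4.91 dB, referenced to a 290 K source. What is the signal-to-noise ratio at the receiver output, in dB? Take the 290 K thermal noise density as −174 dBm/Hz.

Noise floor: N = −174 + 10 log₁₀(B) + NF
10 log₁₀(3.71×10⁸) = 85.69 dB
N = −174 + 85.69 + 4.91 = −83.40 dBm
SNR = P_sig − N = −87.0 − (−83.40) = −3.60 dB → −3.6 dB

−3.6 dB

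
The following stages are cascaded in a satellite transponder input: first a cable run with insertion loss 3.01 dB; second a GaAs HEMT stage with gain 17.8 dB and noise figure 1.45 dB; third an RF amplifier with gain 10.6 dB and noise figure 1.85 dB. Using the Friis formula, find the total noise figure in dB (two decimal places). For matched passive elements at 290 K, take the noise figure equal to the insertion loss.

4.49 dB

Convert to linear (a loss of L dB is a gain of −L dB): F_i = 10^(NF_i/10), G_i = 10^(G_i,dB/10)
  Stage 1: F_1 = 10^(3.01/10) = 2.000, G_1 = 10^(−3.01/10) = 0.5000
  Stage 2: F_2 = 10^(1.45/10) = 1.396, G_2 = 10^(17.8/10) = 60.26
  Stage 3: F_3 = 10^(1.85/10) = 1.531, G_3 = 10^(10.6/10) = 11.48
Friis cascade:
  F = 2.000 + (1.396 − 1)/0.5000 + (1.531 − 1)/30.13 = 2.810
NF = 10 log₁₀(2.810) = 4.49 dB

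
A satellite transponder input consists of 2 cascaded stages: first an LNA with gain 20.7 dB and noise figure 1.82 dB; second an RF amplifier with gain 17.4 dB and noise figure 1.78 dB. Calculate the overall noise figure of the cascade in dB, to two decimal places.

Convert to linear (a loss of L dB is a gain of −L dB): F_i = 10^(NF_i/10), G_i = 10^(G_i,dB/10)
  Stage 1: F_1 = 10^(1.82/10) = 1.521, G_1 = 10^(20.7/10) = 117.5
  Stage 2: F_2 = 10^(1.78/10) = 1.507, G_2 = 10^(17.4/10) = 54.95
Friis cascade:
  F = 1.521 + (1.507 − 1)/117.5 = 1.525
NF = 10 log₁₀(1.525) = 1.83 dB

1.83 dB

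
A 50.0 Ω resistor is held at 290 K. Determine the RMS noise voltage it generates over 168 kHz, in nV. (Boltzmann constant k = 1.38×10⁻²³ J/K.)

V_n = √(4kTRB)
4kTRB = 4 × 1.38×10⁻²³ × 290 × 5.00×10¹ × 1.68×10⁵ = 1.34×10⁻¹³ V²
V_n = √(1.34×10⁻¹³) = 3.67×10⁻⁷ V = 367 nV

367 nV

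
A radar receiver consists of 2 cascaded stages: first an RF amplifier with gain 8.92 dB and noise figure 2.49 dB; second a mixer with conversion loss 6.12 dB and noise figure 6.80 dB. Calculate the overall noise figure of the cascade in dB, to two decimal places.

3.54 dB

Convert to linear (a loss of L dB is a gain of −L dB): F_i = 10^(NF_i/10), G_i = 10^(G_i,dB/10)
  Stage 1: F_1 = 10^(2.49/10) = 1.774, G_1 = 10^(8.92/10) = 7.798
  Stage 2: F_2 = 10^(6.80/10) = 4.786, G_2 = 10^(−6.12/10) = 0.2443
Friis cascade:
  F = 1.774 + (4.786 − 1)/7.798 = 2.260
NF = 10 log₁₀(2.260) = 3.54 dB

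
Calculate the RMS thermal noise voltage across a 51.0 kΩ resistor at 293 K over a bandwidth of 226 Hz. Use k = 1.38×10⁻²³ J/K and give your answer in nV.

432 nV

V_n = √(4kTRB)
4kTRB = 4 × 1.38×10⁻²³ × 293 × 5.10×10⁴ × 2.26×10² = 1.86×10⁻¹³ V²
V_n = √(1.86×10⁻¹³) = 4.32×10⁻⁷ V = 432 nV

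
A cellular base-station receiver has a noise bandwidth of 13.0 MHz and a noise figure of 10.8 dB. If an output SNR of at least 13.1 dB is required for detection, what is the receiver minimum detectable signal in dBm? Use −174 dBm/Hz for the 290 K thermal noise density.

−79.0 dBm

Sensitivity = −174 + 10 log₁₀(B) + NF + SNR_min
= −174 + 71.14 + 10.8 + 13.1
= −78.96 dBm → −79.0 dBm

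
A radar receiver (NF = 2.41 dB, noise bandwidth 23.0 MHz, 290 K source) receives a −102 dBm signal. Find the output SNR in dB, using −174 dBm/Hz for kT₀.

Noise floor: N = −174 + 10 log₁₀(B) + NF
10 log₁₀(2.30×10⁷) = 73.62 dB
N = −174 + 73.62 + 2.41 = −97.97 dBm
SNR = P_sig − N = −102 − (−97.97) = −4.03 dB → −4.0 dB

−4.0 dB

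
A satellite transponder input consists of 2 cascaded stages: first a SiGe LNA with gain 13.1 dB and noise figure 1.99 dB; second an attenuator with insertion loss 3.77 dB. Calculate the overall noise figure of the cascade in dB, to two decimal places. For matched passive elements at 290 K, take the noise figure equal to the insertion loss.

Convert to linear (a loss of L dB is a gain of −L dB): F_i = 10^(NF_i/10), G_i = 10^(G_i,dB/10)
  Stage 1: F_1 = 10^(1.99/10) = 1.581, G_1 = 10^(13.1/10) = 20.42
  Stage 2: F_2 = 10^(3.77/10) = 2.382, G_2 = 10^(−3.77/10) = 0.4198
Friis cascade:
  F = 1.581 + (2.382 − 1)/20.42 = 1.649
NF = 10 log₁₀(1.649) = 2.17 dB

2.17 dB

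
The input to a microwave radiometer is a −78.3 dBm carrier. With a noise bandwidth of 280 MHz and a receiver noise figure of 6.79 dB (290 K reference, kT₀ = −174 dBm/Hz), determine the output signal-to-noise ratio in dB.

Noise floor: N = −174 + 10 log₁₀(B) + NF
10 log₁₀(2.80×10⁸) = 84.47 dB
N = −174 + 84.47 + 6.79 = −82.74 dBm
SNR = P_sig − N = −78.3 − (−82.74) = 4.44 dB → 4.4 dB

4.4 dB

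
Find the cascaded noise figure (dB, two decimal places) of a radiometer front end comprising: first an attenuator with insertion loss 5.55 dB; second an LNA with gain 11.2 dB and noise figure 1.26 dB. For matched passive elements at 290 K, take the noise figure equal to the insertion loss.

6.81 dB

Convert to linear (a loss of L dB is a gain of −L dB): F_i = 10^(NF_i/10), G_i = 10^(G_i,dB/10)
  Stage 1: F_1 = 10^(5.55/10) = 3.589, G_1 = 10^(−5.55/10) = 0.2786
  Stage 2: F_2 = 10^(1.26/10) = 1.337, G_2 = 10^(11.2/10) = 13.18
Friis cascade:
  F = 3.589 + (1.337 − 1)/0.2786 = 4.797
NF = 10 log₁₀(4.797) = 6.81 dB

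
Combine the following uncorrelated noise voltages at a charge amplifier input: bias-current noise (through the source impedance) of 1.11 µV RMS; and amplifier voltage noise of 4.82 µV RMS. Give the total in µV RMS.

Uncorrelated sources add in power (mean-square): V_tot = √(ΣV_i²)
V_tot = √[(1.11×10⁻⁶)² + (4.82×10⁻⁶)²] = 4.95×10⁻⁶ V = 4.95 µV

4.95 µV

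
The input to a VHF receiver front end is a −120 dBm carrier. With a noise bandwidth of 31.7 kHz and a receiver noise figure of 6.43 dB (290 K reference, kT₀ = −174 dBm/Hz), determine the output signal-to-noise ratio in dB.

2.6 dB

Noise floor: N = −174 + 10 log₁₀(B) + NF
10 log₁₀(3.17×10⁴) = 45.01 dB
N = −174 + 45.01 + 6.43 = −122.56 dBm
SNR = P_sig − N = −120 − (−122.56) = 2.56 dB → 2.6 dB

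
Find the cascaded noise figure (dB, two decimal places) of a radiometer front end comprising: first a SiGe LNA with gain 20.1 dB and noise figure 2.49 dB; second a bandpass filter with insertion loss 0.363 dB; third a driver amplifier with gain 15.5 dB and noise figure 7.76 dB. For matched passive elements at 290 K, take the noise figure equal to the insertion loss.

Convert to linear (a loss of L dB is a gain of −L dB): F_i = 10^(NF_i/10), G_i = 10^(G_i,dB/10)
  Stage 1: F_1 = 10^(2.49/10) = 1.774, G_1 = 10^(20.1/10) = 102.3
  Stage 2: F_2 = 10^(0.363/10) = 1.087, G_2 = 10^(−0.363/10) = 0.9198
  Stage 3: F_3 = 10^(7.76/10) = 5.970, G_3 = 10^(15.5/10) = 35.48
Friis cascade:
  F = 1.774 + (1.087 − 1)/102.3 + (5.970 − 1)/94.12 = 1.828
NF = 10 log₁₀(1.828) = 2.62 dB

2.62 dB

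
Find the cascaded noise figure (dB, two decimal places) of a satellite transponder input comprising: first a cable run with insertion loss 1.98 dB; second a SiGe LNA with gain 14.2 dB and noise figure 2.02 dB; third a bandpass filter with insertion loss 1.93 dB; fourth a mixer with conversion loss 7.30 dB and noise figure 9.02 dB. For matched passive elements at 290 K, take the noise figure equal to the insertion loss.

5.05 dB

Convert to linear (a loss of L dB is a gain of −L dB): F_i = 10^(NF_i/10), G_i = 10^(G_i,dB/10)
  Stage 1: F_1 = 10^(1.98/10) = 1.578, G_1 = 10^(−1.98/10) = 0.6339
  Stage 2: F_2 = 10^(2.02/10) = 1.592, G_2 = 10^(14.2/10) = 26.30
  Stage 3: F_3 = 10^(1.93/10) = 1.560, G_3 = 10^(−1.93/10) = 0.6412
  Stage 4: F_4 = 10^(9.02/10) = 7.980, G_4 = 10^(−7.30/10) = 0.1862
Friis cascade:
  F = 1.578 + (1.592 − 1)/0.6339 + (1.560 − 1)/16.67 + (7.980 − 1)/10.69 = 3.198
NF = 10 log₁₀(3.198) = 5.05 dB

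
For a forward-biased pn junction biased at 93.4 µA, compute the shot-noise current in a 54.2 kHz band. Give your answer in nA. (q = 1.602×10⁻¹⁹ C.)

1.27 nA

I_n = √(2qI·B)
2qI·B = 2 × 1.602×10⁻¹⁹ × 9.34×10⁻⁵ × 5.42×10⁴ = 1.62×10⁻¹⁸ A²
I_n = √(1.62×10⁻¹⁸) = 1.27×10⁻⁹ A = 1.27 nA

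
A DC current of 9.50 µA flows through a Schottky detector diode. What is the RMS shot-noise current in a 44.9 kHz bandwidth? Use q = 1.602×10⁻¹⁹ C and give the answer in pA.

370 pA

I_n = √(2qI·B)
2qI·B = 2 × 1.602×10⁻¹⁹ × 9.50×10⁻⁶ × 4.49×10⁴ = 1.37×10⁻¹⁹ A²
I_n = √(1.37×10⁻¹⁹) = 3.70×10⁻¹⁰ A = 370 pA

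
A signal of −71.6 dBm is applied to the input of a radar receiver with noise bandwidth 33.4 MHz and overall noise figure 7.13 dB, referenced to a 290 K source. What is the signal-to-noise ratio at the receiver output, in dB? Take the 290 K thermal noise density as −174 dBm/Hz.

20.0 dB

Noise floor: N = −174 + 10 log₁₀(B) + NF
10 log₁₀(3.34×10⁷) = 75.24 dB
N = −174 + 75.24 + 7.13 = −91.63 dBm
SNR = P_sig − N = −71.6 − (−91.63) = 20.03 dB → 20.0 dB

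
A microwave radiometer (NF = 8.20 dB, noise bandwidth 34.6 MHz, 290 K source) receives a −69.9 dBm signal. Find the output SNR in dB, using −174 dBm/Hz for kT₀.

20.5 dB

Noise floor: N = −174 + 10 log₁₀(B) + NF
10 log₁₀(3.46×10⁷) = 75.39 dB
N = −174 + 75.39 + 8.20 = −90.41 dBm
SNR = P_sig − N = −69.9 − (−90.41) = 20.51 dB → 20.5 dB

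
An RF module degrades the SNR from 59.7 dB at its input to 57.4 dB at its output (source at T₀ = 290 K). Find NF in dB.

2.3 dB

NF (dB) = SNR_in(dB) − SNR_out(dB) when the source is at T₀
NF = 59.7 − 57.4 = 2.3 dB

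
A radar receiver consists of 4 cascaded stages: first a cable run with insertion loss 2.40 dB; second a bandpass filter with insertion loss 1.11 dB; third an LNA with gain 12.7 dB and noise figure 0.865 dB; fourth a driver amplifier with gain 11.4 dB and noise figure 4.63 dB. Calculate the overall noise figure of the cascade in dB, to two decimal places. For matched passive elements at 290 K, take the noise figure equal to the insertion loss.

4.72 dB

Convert to linear (a loss of L dB is a gain of −L dB): F_i = 10^(NF_i/10), G_i = 10^(G_i,dB/10)
  Stage 1: F_1 = 10^(2.40/10) = 1.738, G_1 = 10^(−2.40/10) = 0.5754
  Stage 2: F_2 = 10^(1.11/10) = 1.291, G_2 = 10^(−1.11/10) = 0.7745
  Stage 3: F_3 = 10^(0.865/10) = 1.220, G_3 = 10^(12.7/10) = 18.62
  Stage 4: F_4 = 10^(4.63/10) = 2.904, G_4 = 10^(11.4/10) = 13.80
Friis cascade:
  F = 1.738 + (1.291 − 1)/0.5754 + (1.220 − 1)/0.4457 + (2.904 − 1)/8.299 = 2.968
NF = 10 log₁₀(2.968) = 4.72 dB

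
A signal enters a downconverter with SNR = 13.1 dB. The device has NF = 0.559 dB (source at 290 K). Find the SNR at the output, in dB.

12.541 dB

By definition F = SNR_in/SNR_out, so in dB: SNR_out = SNR_in − NF
SNR_out = 13.1 − 0.559 = 12.541 dB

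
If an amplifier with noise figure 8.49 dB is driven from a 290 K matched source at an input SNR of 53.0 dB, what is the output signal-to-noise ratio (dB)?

By definition F = SNR_in/SNR_out, so in dB: SNR_out = SNR_in − NF
SNR_out = 53.0 − 8.49 = 44.51 dB

44.51 dB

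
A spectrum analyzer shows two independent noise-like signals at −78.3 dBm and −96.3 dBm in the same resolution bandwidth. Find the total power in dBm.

−78.2 dBm

Convert to linear, add, convert back:
P₁ = 1.48×10⁻¹¹ W, P₂ = 2.34×10⁻¹³ W
P_tot = 1.50×10⁻¹¹ W → 10 log₁₀(P_tot / 10⁻³) = −78.2 dBm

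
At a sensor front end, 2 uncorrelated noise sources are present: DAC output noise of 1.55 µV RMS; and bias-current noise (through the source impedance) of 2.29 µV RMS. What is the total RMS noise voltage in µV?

Uncorrelated sources add in power (mean-square): V_tot = √(ΣV_i²)
V_tot = √[(1.55×10⁻⁶)² + (2.29×10⁻⁶)²] = 2.77×10⁻⁶ V = 2.77 µV

2.77 µV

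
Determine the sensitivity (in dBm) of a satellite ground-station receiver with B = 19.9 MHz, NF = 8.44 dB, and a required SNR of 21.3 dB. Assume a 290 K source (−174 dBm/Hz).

Sensitivity = −174 + 10 log₁₀(B) + NF + SNR_min
= −174 + 72.99 + 8.44 + 21.3
= −71.27 dBm → −71.3 dBm

−71.3 dBm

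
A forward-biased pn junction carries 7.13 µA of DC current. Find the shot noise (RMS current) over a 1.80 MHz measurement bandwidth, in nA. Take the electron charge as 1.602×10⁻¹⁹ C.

I_n = √(2qI·B)
2qI·B = 2 × 1.602×10⁻¹⁹ × 7.13×10⁻⁶ × 1.80×10⁶ = 4.11×10⁻¹⁸ A²
I_n = √(4.11×10⁻¹⁸) = 2.03×10⁻⁹ A = 2.03 nA

2.03 nA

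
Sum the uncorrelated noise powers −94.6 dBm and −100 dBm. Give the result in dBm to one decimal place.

−93.5 dBm

Convert to linear, add, convert back:
P₁ = 3.47×10⁻¹³ W, P₂ = 1.00×10⁻¹³ W
P_tot = 4.47×10⁻¹³ W → 10 log₁₀(P_tot / 10⁻³) = −93.5 dBm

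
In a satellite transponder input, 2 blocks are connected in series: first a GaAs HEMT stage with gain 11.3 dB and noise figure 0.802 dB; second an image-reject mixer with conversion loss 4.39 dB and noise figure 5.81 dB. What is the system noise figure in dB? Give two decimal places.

1.50 dB

Convert to linear (a loss of L dB is a gain of −L dB): F_i = 10^(NF_i/10), G_i = 10^(G_i,dB/10)
  Stage 1: F_1 = 10^(0.802/10) = 1.203, G_1 = 10^(11.3/10) = 13.49
  Stage 2: F_2 = 10^(5.81/10) = 3.811, G_2 = 10^(−4.39/10) = 0.3639
Friis cascade:
  F = 1.203 + (3.811 − 1)/13.49 = 1.411
NF = 10 log₁₀(1.411) = 1.50 dB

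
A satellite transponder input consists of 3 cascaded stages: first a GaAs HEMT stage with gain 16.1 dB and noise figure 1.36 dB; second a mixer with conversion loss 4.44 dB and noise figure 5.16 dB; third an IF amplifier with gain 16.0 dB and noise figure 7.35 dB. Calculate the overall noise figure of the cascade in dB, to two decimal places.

2.37 dB

Convert to linear (a loss of L dB is a gain of −L dB): F_i = 10^(NF_i/10), G_i = 10^(G_i,dB/10)
  Stage 1: F_1 = 10^(1.36/10) = 1.368, G_1 = 10^(16.1/10) = 40.74
  Stage 2: F_2 = 10^(5.16/10) = 3.281, G_2 = 10^(−4.44/10) = 0.3597
  Stage 3: F_3 = 10^(7.35/10) = 5.433, G_3 = 10^(16.0/10) = 39.81
Friis cascade:
  F = 1.368 + (3.281 − 1)/40.74 + (5.433 − 1)/14.66 = 1.726
NF = 10 log₁₀(1.726) = 2.37 dB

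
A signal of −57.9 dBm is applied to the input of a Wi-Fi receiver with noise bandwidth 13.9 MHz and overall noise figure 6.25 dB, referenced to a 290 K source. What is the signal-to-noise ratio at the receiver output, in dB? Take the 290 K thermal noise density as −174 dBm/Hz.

Noise floor: N = −174 + 10 log₁₀(B) + NF
10 log₁₀(1.39×10⁷) = 71.43 dB
N = −174 + 71.43 + 6.25 = −96.32 dBm
SNR = P_sig − N = −57.9 − (−96.32) = 38.42 dB → 38.4 dB

38.4 dB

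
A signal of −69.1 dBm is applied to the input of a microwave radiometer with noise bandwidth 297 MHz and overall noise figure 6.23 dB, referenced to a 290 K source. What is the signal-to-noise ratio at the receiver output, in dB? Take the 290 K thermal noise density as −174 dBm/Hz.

Noise floor: N = −174 + 10 log₁₀(B) + NF
10 log₁₀(2.97×10⁸) = 84.73 dB
N = −174 + 84.73 + 6.23 = −83.04 dBm
SNR = P_sig − N = −69.1 − (−83.04) = 13.94 dB → 13.9 dB

13.9 dB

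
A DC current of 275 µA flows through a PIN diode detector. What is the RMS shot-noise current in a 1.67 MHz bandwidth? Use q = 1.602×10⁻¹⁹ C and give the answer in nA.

I_n = √(2qI·B)
2qI·B = 2 × 1.602×10⁻¹⁹ × 2.75×10⁻⁴ × 1.67×10⁶ = 1.47×10⁻¹⁶ A²
I_n = √(1.47×10⁻¹⁶) = 1.21×10⁻⁸ A = 12.1 nA

12.1 nA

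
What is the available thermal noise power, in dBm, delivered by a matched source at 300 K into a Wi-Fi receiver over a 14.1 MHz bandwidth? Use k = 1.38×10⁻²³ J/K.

P_n = kTB = 1.38×10⁻²³ × 300 × 1.41×10⁷ = 5.84×10⁻¹⁴ W
In dBm: 10 log₁₀(5.84×10⁻¹⁴ / 10⁻³) = −102.3 dBm

−102.3 dBm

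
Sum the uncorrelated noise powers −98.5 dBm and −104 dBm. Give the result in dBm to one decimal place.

Convert to linear, add, convert back:
P₁ = 1.41×10⁻¹³ W, P₂ = 3.98×10⁻¹⁴ W
P_tot = 1.81×10⁻¹³ W → 10 log₁₀(P_tot / 10⁻³) = −97.4 dBm

−97.4 dBm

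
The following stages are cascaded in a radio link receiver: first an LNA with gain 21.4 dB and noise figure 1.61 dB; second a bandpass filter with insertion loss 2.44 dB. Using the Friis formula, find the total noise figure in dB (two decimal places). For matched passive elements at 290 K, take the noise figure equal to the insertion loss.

1.63 dB

Convert to linear (a loss of L dB is a gain of −L dB): F_i = 10^(NF_i/10), G_i = 10^(G_i,dB/10)
  Stage 1: F_1 = 10^(1.61/10) = 1.449, G_1 = 10^(21.4/10) = 138.0
  Stage 2: F_2 = 10^(2.44/10) = 1.754, G_2 = 10^(−2.44/10) = 0.5702
Friis cascade:
  F = 1.449 + (1.754 − 1)/138.0 = 1.454
NF = 10 log₁₀(1.454) = 1.63 dB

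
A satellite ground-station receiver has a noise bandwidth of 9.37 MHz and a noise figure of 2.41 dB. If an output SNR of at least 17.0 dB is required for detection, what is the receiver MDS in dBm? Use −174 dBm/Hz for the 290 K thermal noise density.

Sensitivity = −174 + 10 log₁₀(B) + NF + SNR_min
= −174 + 69.72 + 2.41 + 17.0
= −84.87 dBm → −84.9 dBm

−84.9 dBm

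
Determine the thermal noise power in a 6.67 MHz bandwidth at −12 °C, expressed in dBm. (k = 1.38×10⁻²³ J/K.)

−106.2 dBm

T = −12 °C + 273.15 = 261.15 K
P_n = kTB = 1.38×10⁻²³ × 261.15 × 6.67×10⁶ = 2.40×10⁻¹⁴ W
In dBm: 10 log₁₀(2.40×10⁻¹⁴ / 10⁻³) = −106.2 dBm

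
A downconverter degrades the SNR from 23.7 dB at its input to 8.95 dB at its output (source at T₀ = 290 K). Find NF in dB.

NF (dB) = SNR_in(dB) − SNR_out(dB) when the source is at T₀
NF = 23.7 − 8.95 = 14.75 dB

14.75 dB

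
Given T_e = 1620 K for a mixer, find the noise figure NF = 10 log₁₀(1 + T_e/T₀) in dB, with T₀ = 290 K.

F = 1 + T_e/T₀ = 1 + 1620/290 = 6.58621
NF = 10 log₁₀(6.58621) = 8.19 dB

8.19 dB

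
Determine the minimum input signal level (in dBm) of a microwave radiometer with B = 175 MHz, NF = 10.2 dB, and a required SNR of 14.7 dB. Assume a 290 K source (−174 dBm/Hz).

Sensitivity = −174 + 10 log₁₀(B) + NF + SNR_min
= −174 + 82.43 + 10.2 + 14.7
= −66.67 dBm → −66.7 dBm

−66.7 dBm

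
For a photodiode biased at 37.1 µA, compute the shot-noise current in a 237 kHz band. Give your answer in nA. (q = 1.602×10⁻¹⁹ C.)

1.68 nA

I_n = √(2qI·B)
2qI·B = 2 × 1.602×10⁻¹⁹ × 3.71×10⁻⁵ × 2.37×10⁵ = 2.82×10⁻¹⁸ A²
I_n = √(2.82×10⁻¹⁸) = 1.68×10⁻⁹ A = 1.68 nA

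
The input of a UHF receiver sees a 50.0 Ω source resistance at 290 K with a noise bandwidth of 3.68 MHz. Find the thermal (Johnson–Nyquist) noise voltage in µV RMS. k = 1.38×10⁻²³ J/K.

1.72 µV

V_n = √(4kTRB)
4kTRB = 4 × 1.38×10⁻²³ × 290 × 5.00×10¹ × 3.68×10⁶ = 2.95×10⁻¹² V²
V_n = √(2.95×10⁻¹²) = 1.72×10⁻⁶ V = 1.72 µV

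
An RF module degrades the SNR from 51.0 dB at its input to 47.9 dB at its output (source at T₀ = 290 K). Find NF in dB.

NF (dB) = SNR_in(dB) − SNR_out(dB) when the source is at T₀
NF = 51.0 − 47.9 = 3.1 dB

3.1 dB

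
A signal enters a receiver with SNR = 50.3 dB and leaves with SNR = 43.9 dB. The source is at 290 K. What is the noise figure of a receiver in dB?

NF (dB) = SNR_in(dB) − SNR_out(dB) when the source is at T₀
NF = 50.3 − 43.9 = 6.4 dB

6.4 dB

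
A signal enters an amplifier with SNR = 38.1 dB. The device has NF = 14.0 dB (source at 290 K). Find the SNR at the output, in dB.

24.1 dB

By definition F = SNR_in/SNR_out, so in dB: SNR_out = SNR_in − NF
SNR_out = 38.1 − 14.0 = 24.1 dB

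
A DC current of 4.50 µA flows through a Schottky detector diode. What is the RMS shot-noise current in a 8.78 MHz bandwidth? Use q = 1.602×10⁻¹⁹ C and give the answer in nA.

3.56 nA

I_n = √(2qI·B)
2qI·B = 2 × 1.602×10⁻¹⁹ × 4.50×10⁻⁶ × 8.78×10⁶ = 1.27×10⁻¹⁷ A²
I_n = √(1.27×10⁻¹⁷) = 3.56×10⁻⁹ A = 3.56 nA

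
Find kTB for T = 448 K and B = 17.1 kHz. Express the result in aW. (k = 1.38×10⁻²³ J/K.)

106 aW

P_n = kTB = 1.38×10⁻²³ × 448 × 1.71×10⁴ = 1.06×10⁻¹⁶ W = 106 aW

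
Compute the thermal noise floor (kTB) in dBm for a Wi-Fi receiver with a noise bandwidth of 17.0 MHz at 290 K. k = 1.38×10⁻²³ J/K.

−101.7 dBm

P_n = kTB = 1.38×10⁻²³ × 290 × 1.70×10⁷ = 6.80×10⁻¹⁴ W
In dBm: 10 log₁₀(6.80×10⁻¹⁴ / 10⁻³) = −101.7 dBm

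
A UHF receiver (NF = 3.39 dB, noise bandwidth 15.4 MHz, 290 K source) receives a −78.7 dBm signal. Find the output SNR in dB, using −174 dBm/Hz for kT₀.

20.0 dB

Noise floor: N = −174 + 10 log₁₀(B) + NF
10 log₁₀(1.54×10⁷) = 71.88 dB
N = −174 + 71.88 + 3.39 = −98.73 dBm
SNR = P_sig − N = −78.7 − (−98.73) = 20.03 dB → 20.0 dB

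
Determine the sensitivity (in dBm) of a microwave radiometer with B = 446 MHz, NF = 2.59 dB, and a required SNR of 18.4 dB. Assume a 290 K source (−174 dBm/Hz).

Sensitivity = −174 + 10 log₁₀(B) + NF + SNR_min
= −174 + 86.49 + 2.59 + 18.4
= −66.52 dBm → −66.5 dBm

−66.5 dBm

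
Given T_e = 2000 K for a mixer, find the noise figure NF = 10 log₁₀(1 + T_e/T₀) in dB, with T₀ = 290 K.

8.97 dB

F = 1 + T_e/T₀ = 1 + 2000/290 = 7.89655
NF = 10 log₁₀(7.89655) = 8.97 dB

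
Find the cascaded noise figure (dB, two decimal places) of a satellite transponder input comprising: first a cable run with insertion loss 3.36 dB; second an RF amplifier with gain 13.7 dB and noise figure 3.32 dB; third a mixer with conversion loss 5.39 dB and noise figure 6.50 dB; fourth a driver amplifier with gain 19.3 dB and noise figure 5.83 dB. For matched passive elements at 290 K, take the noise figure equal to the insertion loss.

Convert to linear (a loss of L dB is a gain of −L dB): F_i = 10^(NF_i/10), G_i = 10^(G_i,dB/10)
  Stage 1: F_1 = 10^(3.36/10) = 2.168, G_1 = 10^(−3.36/10) = 0.4613
  Stage 2: F_2 = 10^(3.32/10) = 2.148, G_2 = 10^(13.7/10) = 23.44
  Stage 3: F_3 = 10^(6.50/10) = 4.467, G_3 = 10^(−5.39/10) = 0.2891
  Stage 4: F_4 = 10^(5.83/10) = 3.828, G_4 = 10^(19.3/10) = 85.11
Friis cascade:
  F = 2.168 + (2.148 − 1)/0.4613 + (4.467 − 1)/10.81 + (3.828 − 1)/3.126 = 5.881
NF = 10 log₁₀(5.881) = 7.69 dB

7.69 dB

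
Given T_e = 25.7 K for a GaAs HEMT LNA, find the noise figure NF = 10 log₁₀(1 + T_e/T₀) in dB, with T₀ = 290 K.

F = 1 + T_e/T₀ = 1 + 25.7/290 = 1.08862
NF = 10 log₁₀(1.08862) = 0.369 dB

0.369 dB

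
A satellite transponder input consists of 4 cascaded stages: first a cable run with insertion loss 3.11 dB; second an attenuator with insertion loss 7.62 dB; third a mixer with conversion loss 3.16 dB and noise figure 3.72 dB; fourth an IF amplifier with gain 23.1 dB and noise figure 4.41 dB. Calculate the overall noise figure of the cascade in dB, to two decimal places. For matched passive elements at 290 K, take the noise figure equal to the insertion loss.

Convert to linear (a loss of L dB is a gain of −L dB): F_i = 10^(NF_i/10), G_i = 10^(G_i,dB/10)
  Stage 1: F_1 = 10^(3.11/10) = 2.046, G_1 = 10^(−3.11/10) = 0.4887
  Stage 2: F_2 = 10^(7.62/10) = 5.781, G_2 = 10^(−7.62/10) = 0.1730
  Stage 3: F_3 = 10^(3.72/10) = 2.355, G_3 = 10^(−3.16/10) = 0.4831
  Stage 4: F_4 = 10^(4.41/10) = 2.761, G_4 = 10^(23.1/10) = 204.2
Friis cascade:
  F = 2.046 + (5.781 − 1)/0.4887 + (2.355 − 1)/0.08453 + (2.761 − 1)/0.04083 = 70.98
NF = 10 log₁₀(70.98) = 18.51 dB

18.51 dB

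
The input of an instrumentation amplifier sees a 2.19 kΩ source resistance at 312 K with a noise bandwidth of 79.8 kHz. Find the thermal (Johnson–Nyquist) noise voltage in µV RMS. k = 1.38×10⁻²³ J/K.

V_n = √(4kTRB)
4kTRB = 4 × 1.38×10⁻²³ × 312 × 2.19×10³ × 7.98×10⁴ = 3.01×10⁻¹² V²
V_n = √(3.01×10⁻¹²) = 1.73×10⁻⁶ V = 1.73 µV

1.73 µV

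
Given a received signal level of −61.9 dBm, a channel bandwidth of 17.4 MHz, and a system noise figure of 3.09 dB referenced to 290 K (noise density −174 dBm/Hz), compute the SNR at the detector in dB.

Noise floor: N = −174 + 10 log₁₀(B) + NF
10 log₁₀(1.74×10⁷) = 72.41 dB
N = −174 + 72.41 + 3.09 = −98.50 dBm
SNR = P_sig − N = −61.9 − (−98.50) = 36.60 dB → 36.6 dB

36.6 dB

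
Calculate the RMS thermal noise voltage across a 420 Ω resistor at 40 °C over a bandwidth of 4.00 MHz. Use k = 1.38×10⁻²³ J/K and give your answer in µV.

T = 40 °C + 273.15 = 313.15 K
V_n = √(4kTRB)
4kTRB = 4 × 1.38×10⁻²³ × 313.15 × 4.20×10² × 4.00×10⁶ = 2.90×10⁻¹¹ V²
V_n = √(2.90×10⁻¹¹) = 5.39×10⁻⁶ V = 5.39 µV

5.39 µV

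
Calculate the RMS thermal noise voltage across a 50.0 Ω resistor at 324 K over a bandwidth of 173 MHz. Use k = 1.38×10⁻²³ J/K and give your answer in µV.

V_n = √(4kTRB)
4kTRB = 4 × 1.38×10⁻²³ × 324 × 5.00×10¹ × 1.73×10⁸ = 1.55×10⁻¹⁰ V²
V_n = √(1.55×10⁻¹⁰) = 1.24×10⁻⁵ V = 12.4 µV

12.4 µV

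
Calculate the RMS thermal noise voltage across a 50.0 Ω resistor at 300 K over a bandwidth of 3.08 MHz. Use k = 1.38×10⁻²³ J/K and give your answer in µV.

V_n = √(4kTRB)
4kTRB = 4 × 1.38×10⁻²³ × 300 × 5.00×10¹ × 3.08×10⁶ = 2.55×10⁻¹² V²
V_n = √(2.55×10⁻¹²) = 1.60×10⁻⁶ V = 1.60 µV

1.60 µV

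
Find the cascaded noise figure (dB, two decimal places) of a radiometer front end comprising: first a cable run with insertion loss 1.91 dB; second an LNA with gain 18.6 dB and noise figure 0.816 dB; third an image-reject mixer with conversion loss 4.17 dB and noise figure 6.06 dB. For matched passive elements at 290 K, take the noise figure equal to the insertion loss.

Convert to linear (a loss of L dB is a gain of −L dB): F_i = 10^(NF_i/10), G_i = 10^(G_i,dB/10)
  Stage 1: F_1 = 10^(1.91/10) = 1.552, G_1 = 10^(−1.91/10) = 0.6442
  Stage 2: F_2 = 10^(0.816/10) = 1.207, G_2 = 10^(18.6/10) = 72.44
  Stage 3: F_3 = 10^(6.06/10) = 4.036, G_3 = 10^(−4.17/10) = 0.3828
Friis cascade:
  F = 1.552 + (1.207 − 1)/0.6442 + (4.036 − 1)/46.67 = 1.938
NF = 10 log₁₀(1.938) = 2.87 dB

2.87 dB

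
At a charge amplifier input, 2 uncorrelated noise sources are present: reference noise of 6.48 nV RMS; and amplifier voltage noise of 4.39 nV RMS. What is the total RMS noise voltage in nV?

7.83 nV

Uncorrelated sources add in power (mean-square): V_tot = √(ΣV_i²)
V_tot = √[(6.48×10⁻⁹)² + (4.39×10⁻⁹)²] = 7.83×10⁻⁹ V = 7.83 nV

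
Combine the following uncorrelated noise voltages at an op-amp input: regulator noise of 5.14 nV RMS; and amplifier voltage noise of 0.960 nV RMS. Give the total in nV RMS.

5.23 nV

Uncorrelated sources add in power (mean-square): V_tot = √(ΣV_i²)
V_tot = √[(5.14×10⁻⁹)² + (9.60×10⁻¹⁰)²] = 5.23×10⁻⁹ V = 5.23 nV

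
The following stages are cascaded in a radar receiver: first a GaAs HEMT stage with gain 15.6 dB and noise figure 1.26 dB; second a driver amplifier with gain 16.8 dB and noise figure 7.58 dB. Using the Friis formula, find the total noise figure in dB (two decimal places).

Convert to linear (a loss of L dB is a gain of −L dB): F_i = 10^(NF_i/10), G_i = 10^(G_i,dB/10)
  Stage 1: F_1 = 10^(1.26/10) = 1.337, G_1 = 10^(15.6/10) = 36.31
  Stage 2: F_2 = 10^(7.58/10) = 5.728, G_2 = 10^(16.8/10) = 47.86
Friis cascade:
  F = 1.337 + (5.728 − 1)/36.31 = 1.467
NF = 10 log₁₀(1.467) = 1.66 dB

1.66 dB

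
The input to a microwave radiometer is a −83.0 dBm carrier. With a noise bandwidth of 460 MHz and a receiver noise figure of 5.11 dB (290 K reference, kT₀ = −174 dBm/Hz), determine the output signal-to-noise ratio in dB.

−0.7 dB

Noise floor: N = −174 + 10 log₁₀(B) + NF
10 log₁₀(4.60×10⁸) = 86.63 dB
N = −174 + 86.63 + 5.11 = −82.26 dBm
SNR = P_sig − N = −83.0 − (−82.26) = −0.74 dB → −0.7 dB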